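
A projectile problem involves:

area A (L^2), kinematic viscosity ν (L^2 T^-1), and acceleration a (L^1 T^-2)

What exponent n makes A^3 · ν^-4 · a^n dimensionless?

Balance the L exponent: (1)·n from a, plus 3·(2) − 4·(2) = -2 from the rest, must sum to zero.
n − 2 = 0, so n = 2.

2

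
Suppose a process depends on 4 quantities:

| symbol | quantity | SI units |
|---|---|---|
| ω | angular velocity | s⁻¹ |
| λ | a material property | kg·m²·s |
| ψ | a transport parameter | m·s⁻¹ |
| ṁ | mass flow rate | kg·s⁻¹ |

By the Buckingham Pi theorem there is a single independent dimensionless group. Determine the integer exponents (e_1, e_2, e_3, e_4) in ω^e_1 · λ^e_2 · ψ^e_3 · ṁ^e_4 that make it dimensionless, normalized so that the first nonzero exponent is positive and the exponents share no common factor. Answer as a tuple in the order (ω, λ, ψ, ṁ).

M: e_1·(0) + e_2·(1) + e_3·(0) + e_4·(1) = 0
L: e_1·(0) + e_2·(2) + e_3·(1) + e_4·(0) = 0
T: e_1·(-1) + e_2·(1) + e_3·(-1) + e_4·(-1) = 0
Solving this homogeneous linear system for the smallest-integer solution (first nonzero entry positive) gives (4, 1, -2, -1).

(4, 1, -2, -1)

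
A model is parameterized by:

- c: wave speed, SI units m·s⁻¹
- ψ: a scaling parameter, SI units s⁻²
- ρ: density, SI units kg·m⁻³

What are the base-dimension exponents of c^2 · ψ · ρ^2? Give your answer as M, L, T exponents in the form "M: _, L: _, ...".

Collect each base-dimension exponent across the product:
  M: 2·(0) + (0) + 2·(1) = 2
  L: 2·(1) + (0) + 2·(-3) = -4
  T: 2·(-1) + (-2) + 2·(0) = -4
So the dimensions are [M² L⁻⁴ T⁻⁴].

M: 2, L: -4, T: -4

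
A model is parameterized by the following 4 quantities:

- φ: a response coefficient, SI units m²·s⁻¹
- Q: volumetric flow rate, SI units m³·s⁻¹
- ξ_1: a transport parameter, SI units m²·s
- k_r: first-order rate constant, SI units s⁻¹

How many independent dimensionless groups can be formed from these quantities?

There are 4 variables and 2 base dimensions (L, T).
The dimension matrix has rank 2.
Independent dimensionless groups: 4 − 2 = 2.

2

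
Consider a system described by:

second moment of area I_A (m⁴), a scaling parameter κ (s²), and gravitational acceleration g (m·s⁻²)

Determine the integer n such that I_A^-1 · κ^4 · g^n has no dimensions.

4

Balance the L exponent: (1)·n from g, plus −(4) + 4·(0) = -4 from the rest, must sum to zero.
n − 4 = 0, so n = 4.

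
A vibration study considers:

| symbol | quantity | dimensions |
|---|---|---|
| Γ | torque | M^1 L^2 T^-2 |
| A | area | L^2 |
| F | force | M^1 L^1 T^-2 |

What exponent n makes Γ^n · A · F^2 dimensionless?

Balance the M exponent: (1)·n from Γ, plus (0) + 2·(1) = 2 from the rest, must sum to zero.
n + 2 = 0, so n = -2.

-2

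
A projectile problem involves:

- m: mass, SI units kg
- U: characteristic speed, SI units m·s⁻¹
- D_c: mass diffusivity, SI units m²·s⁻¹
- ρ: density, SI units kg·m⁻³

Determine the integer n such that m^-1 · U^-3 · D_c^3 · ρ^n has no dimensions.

1

Balance the M exponent: (1)·n from ρ, plus −(1) − 3·(0) + 3·(0) = -1 from the rest, must sum to zero.
n − 1 = 0, so n = 1.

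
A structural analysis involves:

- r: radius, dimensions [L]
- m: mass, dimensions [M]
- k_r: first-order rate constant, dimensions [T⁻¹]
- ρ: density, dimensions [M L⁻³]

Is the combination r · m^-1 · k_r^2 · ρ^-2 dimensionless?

Sum the exponent of each base dimension across the product:
  M: [r]_M − [m]_M + 2·[k_r]_M − 2·[ρ]_M = (0) − (1) + 2·(0) − 2·(1) = -3
  L: [r]_L − [m]_L + 2·[k_r]_L − 2·[ρ]_L = (1) − (0) + 2·(0) − 2·(-3) = 7
  T: [r]_T − [m]_T + 2·[k_r]_T − 2·[ρ]_T = (0) − (0) + 2·(-1) − 2·(0) = -2
Net dimensions [M⁻³ L⁷ T⁻²] ≠ [1] — not dimensionless.

no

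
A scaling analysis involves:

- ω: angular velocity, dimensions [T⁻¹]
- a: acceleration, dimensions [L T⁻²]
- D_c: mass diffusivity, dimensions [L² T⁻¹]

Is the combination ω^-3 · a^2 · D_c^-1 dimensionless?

yes

Sum the exponent of each base dimension across the product:
  M: −3·[ω]_M + 2·[a]_M − [D_c]_M = −3·(0) + 2·(0) − (0) = 0
  L: −3·[ω]_L + 2·[a]_L − [D_c]_L = −3·(0) + 2·(1) − (2) = 0
  T: −3·[ω]_T + 2·[a]_T − [D_c]_T = −3·(-1) + 2·(-2) − (-1) = 0
  Θ: −3·[ω]_Θ + 2·[a]_Θ − [D_c]_Θ = −3·(0) + 2·(0) − (0) = 0
All base exponents vanish — dimensionless.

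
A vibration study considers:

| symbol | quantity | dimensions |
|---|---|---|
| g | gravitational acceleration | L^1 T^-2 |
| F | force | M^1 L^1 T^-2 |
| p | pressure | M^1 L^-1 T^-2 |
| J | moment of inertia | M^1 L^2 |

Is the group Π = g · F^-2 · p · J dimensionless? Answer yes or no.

yes

Sum the exponent of each base dimension across the product:
  M: [g]_M − 2·[F]_M + [p]_M + [J]_M = (0) − 2·(1) + (1) + (1) = 0
  L: [g]_L − 2·[F]_L + [p]_L + [J]_L = (1) − 2·(1) + (-1) + (2) = 0
  T: [g]_T − 2·[F]_T + [p]_T + [J]_T = (-2) − 2·(-2) + (-2) + (0) = 0
All base exponents vanish — dimensionless.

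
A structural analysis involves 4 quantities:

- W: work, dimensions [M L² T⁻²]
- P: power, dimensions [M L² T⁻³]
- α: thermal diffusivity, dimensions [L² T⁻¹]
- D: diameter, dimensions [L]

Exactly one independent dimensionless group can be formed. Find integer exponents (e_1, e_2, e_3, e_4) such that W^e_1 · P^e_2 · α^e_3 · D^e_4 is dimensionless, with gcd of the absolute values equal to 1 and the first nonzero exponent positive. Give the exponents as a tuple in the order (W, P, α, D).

M: e_1·(1) + e_2·(1) + e_3·(0) + e_4·(0) = 0
L: e_1·(2) + e_2·(2) + e_3·(2) + e_4·(1) = 0
T: e_1·(-2) + e_2·(-3) + e_3·(-1) + e_4·(0) = 0
Solving this homogeneous linear system for the smallest-integer solution (first nonzero entry positive) gives (1, -1, 1, -2).

(1, -1, 1, -2)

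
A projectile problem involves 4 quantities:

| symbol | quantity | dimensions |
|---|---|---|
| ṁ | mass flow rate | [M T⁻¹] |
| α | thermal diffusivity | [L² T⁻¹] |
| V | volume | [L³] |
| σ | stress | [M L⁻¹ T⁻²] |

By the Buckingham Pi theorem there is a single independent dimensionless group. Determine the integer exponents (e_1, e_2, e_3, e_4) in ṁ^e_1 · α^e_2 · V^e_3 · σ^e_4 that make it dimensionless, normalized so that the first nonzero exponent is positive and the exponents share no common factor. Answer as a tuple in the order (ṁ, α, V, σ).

M: e_1·(1) + e_2·(0) + e_3·(0) + e_4·(1) = 0
L: e_1·(0) + e_2·(2) + e_3·(3) + e_4·(-1) = 0
T: e_1·(-1) + e_2·(-1) + e_3·(0) + e_4·(-2) = 0
Solving this homogeneous linear system for the smallest-integer solution (first nonzero entry positive) gives (1, 1, -1, -1).

(1, 1, -1, -1)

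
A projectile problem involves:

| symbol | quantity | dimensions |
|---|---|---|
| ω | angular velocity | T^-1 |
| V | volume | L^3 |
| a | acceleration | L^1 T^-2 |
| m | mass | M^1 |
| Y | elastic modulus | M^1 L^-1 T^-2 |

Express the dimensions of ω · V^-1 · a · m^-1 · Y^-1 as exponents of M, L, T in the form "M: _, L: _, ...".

Collect each base-dimension exponent across the product:
  M: (0) − (0) + (0) − (1) − (1) = -2
  L: (0) − (3) + (1) − (0) − (-1) = -1
  T: (-1) − (0) + (-2) − (0) − (-2) = -1
So the dimensions are [M⁻² L⁻¹ T⁻¹].

M: -2, L: -1, T: -1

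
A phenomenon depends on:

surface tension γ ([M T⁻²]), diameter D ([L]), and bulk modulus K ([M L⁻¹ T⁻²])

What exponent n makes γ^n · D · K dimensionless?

-1

Balance the M exponent: (1)·n from γ, plus (0) + (1) = 1 from the rest, must sum to zero.
n + 1 = 0, so n = -1.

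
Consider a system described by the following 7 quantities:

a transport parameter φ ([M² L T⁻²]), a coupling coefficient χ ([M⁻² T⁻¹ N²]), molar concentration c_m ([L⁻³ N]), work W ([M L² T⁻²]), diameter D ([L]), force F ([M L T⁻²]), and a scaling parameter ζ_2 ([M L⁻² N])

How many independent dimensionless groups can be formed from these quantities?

3

There are 7 variables and 4 base dimensions (M, L, T, N).
The dimension matrix has rank 4.
Independent dimensionless groups: 7 − 4 = 3.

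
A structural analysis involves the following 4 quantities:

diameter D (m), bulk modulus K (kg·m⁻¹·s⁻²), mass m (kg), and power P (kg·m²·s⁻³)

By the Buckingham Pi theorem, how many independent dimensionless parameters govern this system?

1

There are 4 variables and 3 base dimensions (M, L, T).
The dimension matrix has rank 3.
Independent dimensionless groups: 4 − 3 = 1.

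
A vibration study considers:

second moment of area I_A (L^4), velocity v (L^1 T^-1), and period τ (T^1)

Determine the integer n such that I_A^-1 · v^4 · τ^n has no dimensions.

Balance the T exponent: (1)·n from τ, plus −(0) + 4·(-1) = -4 from the rest, must sum to zero.
n − 4 = 0, so n = 4.

4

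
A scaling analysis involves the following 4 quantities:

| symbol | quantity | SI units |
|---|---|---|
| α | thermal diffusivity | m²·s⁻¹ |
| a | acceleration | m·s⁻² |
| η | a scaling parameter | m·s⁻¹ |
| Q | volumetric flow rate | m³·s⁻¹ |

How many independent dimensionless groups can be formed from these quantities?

2

There are 4 variables and 2 base dimensions (L, T).
The dimension matrix has rank 2.
Independent dimensionless groups: 4 − 2 = 2.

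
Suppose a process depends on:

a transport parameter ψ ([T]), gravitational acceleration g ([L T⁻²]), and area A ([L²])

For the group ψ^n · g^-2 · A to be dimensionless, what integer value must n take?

-4

Balance the T exponent: (1)·n from ψ, plus −2·(-2) + (0) = 4 from the rest, must sum to zero.
n + 4 = 0, so n = -4.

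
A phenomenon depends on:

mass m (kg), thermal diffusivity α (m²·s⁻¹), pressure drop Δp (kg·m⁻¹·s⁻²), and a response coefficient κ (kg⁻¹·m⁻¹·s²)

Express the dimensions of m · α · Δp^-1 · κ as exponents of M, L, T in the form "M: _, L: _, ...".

M: -1, L: 2, T: 3

Collect each base-dimension exponent across the product:
  M: (1) + (0) − (1) + (-1) = -1
  L: (0) + (2) − (-1) + (-1) = 2
  T: (0) + (-1) − (-2) + (2) = 3
So the dimensions are [M⁻¹ L² T³].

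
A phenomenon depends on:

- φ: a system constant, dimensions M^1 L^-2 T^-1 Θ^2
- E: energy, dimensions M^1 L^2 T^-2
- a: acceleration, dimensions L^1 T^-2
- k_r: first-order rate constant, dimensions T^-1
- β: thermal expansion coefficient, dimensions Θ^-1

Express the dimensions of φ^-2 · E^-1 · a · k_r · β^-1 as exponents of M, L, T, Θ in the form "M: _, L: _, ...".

Collect each base-dimension exponent across the product:
  M: −2·(1) − (1) + (0) + (0) − (0) = -3
  L: −2·(-2) − (2) + (1) + (0) − (0) = 3
  T: −2·(-1) − (-2) + (-2) + (-1) − (0) = 1
  Θ: −2·(2) − (0) + (0) + (0) − (-1) = -3
So the dimensions are [M⁻³ L³ T Θ⁻³].

M: -3, L: 3, T: 1, Θ: -3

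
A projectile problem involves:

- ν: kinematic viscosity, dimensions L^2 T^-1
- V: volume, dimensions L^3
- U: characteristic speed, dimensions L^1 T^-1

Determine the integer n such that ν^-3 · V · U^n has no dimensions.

Balance the L exponent: (1)·n from U, plus −3·(2) + (3) = -3 from the rest, must sum to zero.
n − 3 = 0, so n = 3.

3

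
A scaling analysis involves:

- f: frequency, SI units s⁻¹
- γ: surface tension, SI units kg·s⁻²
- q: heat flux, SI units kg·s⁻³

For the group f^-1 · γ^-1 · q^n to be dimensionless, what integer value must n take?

Balance the M exponent: (1)·n from q, plus −(0) − (1) = -1 from the rest, must sum to zero.
n − 1 = 0, so n = 1.

1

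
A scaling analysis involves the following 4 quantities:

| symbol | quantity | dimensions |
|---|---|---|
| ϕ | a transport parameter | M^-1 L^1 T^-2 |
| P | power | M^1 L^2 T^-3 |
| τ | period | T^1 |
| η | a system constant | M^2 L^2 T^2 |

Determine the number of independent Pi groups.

1

There are 4 variables and 3 base dimensions (M, L, T).
The dimension matrix has rank 3.
Independent dimensionless groups: 4 − 3 = 1.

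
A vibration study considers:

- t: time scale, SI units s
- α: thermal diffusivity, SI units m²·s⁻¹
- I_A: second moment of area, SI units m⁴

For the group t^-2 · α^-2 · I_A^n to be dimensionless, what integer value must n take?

1

Balance the L exponent: (4)·n from I_A, plus −2·(0) − 2·(2) = -4 from the rest, must sum to zero.
4n − 4 = 0, so n = 1.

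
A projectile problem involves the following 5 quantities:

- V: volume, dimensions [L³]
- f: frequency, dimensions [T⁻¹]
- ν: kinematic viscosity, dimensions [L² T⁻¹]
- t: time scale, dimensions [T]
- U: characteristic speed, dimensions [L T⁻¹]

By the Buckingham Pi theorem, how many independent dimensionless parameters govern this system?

There are 5 variables and 2 base dimensions (L, T).
The dimension matrix has rank 2.
Independent dimensionless groups: 5 − 2 = 3.

3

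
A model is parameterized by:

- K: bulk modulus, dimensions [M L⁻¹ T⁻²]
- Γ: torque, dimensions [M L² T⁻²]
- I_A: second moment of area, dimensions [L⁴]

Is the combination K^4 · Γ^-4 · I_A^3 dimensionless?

Sum the exponent of each base dimension across the product:
  M: 4·[K]_M − 4·[Γ]_M + 3·[I_A]_M = 4·(1) − 4·(1) + 3·(0) = 0
  L: 4·[K]_L − 4·[Γ]_L + 3·[I_A]_L = 4·(-1) − 4·(2) + 3·(4) = 0
  T: 4·[K]_T − 4·[Γ]_T + 3·[I_A]_T = 4·(-2) − 4·(-2) + 3·(0) = 0
All base exponents vanish — dimensionless.

yes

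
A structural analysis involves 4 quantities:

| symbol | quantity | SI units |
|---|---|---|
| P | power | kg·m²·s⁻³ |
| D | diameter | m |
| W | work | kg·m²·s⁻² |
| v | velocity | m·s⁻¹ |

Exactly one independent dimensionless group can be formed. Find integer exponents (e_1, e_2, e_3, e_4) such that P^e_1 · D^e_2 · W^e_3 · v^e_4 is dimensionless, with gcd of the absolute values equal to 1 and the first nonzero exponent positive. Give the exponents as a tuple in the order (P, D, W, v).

M: e_1·(1) + e_2·(0) + e_3·(1) + e_4·(0) = 0
L: e_1·(2) + e_2·(1) + e_3·(2) + e_4·(1) = 0
T: e_1·(-3) + e_2·(0) + e_3·(-2) + e_4·(-1) = 0
Solving this homogeneous linear system for the smallest-integer solution (first nonzero entry positive) gives (1, 1, -1, -1).

(1, 1, -1, -1)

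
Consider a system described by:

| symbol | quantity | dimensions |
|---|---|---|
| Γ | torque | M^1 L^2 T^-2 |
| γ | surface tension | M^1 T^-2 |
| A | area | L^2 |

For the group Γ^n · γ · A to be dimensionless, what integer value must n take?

-1

Balance the M exponent: (1)·n from Γ, plus (1) + (0) = 1 from the rest, must sum to zero.
n + 1 = 0, so n = -1.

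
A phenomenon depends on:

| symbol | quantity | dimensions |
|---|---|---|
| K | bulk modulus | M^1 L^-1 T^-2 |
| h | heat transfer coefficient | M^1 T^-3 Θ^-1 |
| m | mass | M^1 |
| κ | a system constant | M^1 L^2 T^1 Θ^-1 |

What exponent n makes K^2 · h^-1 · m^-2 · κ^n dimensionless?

1

Balance the M exponent: (1)·n from κ, plus 2·(1) − (1) − 2·(1) = -1 from the rest, must sum to zero.
n − 1 = 0, so n = 1.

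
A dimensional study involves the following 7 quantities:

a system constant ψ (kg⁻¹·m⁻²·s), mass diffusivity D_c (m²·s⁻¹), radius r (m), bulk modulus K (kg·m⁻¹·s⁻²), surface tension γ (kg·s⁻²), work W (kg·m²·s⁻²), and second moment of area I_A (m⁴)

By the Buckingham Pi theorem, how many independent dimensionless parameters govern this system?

There are 7 variables and 3 base dimensions (M, L, T).
The dimension matrix has rank 3.
Independent dimensionless groups: 7 − 3 = 4.

4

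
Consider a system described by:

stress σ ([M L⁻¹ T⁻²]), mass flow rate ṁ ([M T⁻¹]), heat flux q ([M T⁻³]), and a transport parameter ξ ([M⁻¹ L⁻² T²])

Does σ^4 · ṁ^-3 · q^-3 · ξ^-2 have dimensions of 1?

Sum the exponent of each base dimension across the product:
  M: 4·[σ]_M − 3·[ṁ]_M − 3·[q]_M − 2·[ξ]_M = 4·(1) − 3·(1) − 3·(1) − 2·(-1) = 0
  L: 4·[σ]_L − 3·[ṁ]_L − 3·[q]_L − 2·[ξ]_L = 4·(-1) − 3·(0) − 3·(0) − 2·(-2) = 0
  T: 4·[σ]_T − 3·[ṁ]_T − 3·[q]_T − 2·[ξ]_T = 4·(-2) − 3·(-1) − 3·(-3) − 2·(2) = 0
All base exponents vanish — dimensionless.

yes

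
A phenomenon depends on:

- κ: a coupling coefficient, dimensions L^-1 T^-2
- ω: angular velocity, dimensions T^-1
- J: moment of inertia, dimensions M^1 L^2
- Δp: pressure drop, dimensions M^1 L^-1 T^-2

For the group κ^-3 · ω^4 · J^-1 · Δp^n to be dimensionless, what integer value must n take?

1

Balance the M exponent: (1)·n from Δp, plus −3·(0) + 4·(0) − (1) = -1 from the rest, must sum to zero.
n − 1 = 0, so n = 1.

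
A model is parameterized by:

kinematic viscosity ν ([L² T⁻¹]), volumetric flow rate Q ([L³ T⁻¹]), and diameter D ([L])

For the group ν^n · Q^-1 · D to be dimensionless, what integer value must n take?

Balance the L exponent: (2)·n from ν, plus −(3) + (1) = -2 from the rest, must sum to zero.
2n − 2 = 0, so n = 1.

1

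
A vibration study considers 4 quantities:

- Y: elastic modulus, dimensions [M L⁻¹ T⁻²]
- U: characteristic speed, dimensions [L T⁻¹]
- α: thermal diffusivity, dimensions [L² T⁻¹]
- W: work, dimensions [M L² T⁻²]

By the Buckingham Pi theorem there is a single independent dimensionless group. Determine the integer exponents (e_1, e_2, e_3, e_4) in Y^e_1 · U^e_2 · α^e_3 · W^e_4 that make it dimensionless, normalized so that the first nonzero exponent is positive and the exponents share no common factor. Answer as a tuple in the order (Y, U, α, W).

M: e_1·(1) + e_2·(0) + e_3·(0) + e_4·(1) = 0
L: e_1·(-1) + e_2·(1) + e_3·(2) + e_4·(2) = 0
T: e_1·(-2) + e_2·(-1) + e_3·(-1) + e_4·(-2) = 0
Solving this homogeneous linear system for the smallest-integer solution (first nonzero entry positive) gives (1, -3, 3, -1).

(1, -3, 3, -1)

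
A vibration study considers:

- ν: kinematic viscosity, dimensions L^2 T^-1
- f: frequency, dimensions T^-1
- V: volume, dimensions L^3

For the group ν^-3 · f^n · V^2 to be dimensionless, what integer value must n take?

Balance the T exponent: (-1)·n from f, plus −3·(-1) + 2·(0) = 3 from the rest, must sum to zero.
−n + 3 = 0, so n = 3.

3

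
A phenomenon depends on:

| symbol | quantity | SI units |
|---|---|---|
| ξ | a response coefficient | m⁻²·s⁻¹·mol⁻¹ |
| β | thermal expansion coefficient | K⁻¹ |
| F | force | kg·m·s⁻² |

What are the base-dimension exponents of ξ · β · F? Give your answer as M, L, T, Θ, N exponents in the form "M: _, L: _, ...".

Collect each base-dimension exponent across the product:
  M: (0) + (0) + (1) = 1
  L: (-2) + (0) + (1) = -1
  T: (-1) + (0) + (-2) = -3
  Θ: (0) + (-1) + (0) = -1
  N: (-1) + (0) + (0) = -1
So the dimensions are [M L⁻¹ T⁻³ Θ⁻¹ N⁻¹].

M: 1, L: -1, T: -3, Θ: -1, N: -1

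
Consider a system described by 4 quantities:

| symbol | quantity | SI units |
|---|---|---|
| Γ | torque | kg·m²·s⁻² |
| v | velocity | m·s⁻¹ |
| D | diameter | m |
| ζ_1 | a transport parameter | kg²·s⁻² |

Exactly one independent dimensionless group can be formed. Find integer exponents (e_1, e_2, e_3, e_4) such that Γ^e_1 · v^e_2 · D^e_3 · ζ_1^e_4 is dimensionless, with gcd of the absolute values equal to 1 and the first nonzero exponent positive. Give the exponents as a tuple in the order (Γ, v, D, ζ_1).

M: e_1·(1) + e_2·(0) + e_3·(0) + e_4·(2) = 0
L: e_1·(2) + e_2·(1) + e_3·(1) + e_4·(0) = 0
T: e_1·(-2) + e_2·(-1) + e_3·(0) + e_4·(-2) = 0
Solving this homogeneous linear system for the smallest-integer solution (first nonzero entry positive) gives (2, -2, -2, -1).

(2, -2, -2, -1)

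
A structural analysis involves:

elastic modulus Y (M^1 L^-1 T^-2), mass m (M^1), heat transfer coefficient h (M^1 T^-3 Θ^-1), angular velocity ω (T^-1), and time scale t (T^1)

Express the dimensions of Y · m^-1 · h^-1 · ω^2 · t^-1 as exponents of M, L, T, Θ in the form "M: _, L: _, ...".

Collect each base-dimension exponent across the product:
  M: (1) − (1) − (1) + 2·(0) − (0) = -1
  L: (-1) − (0) − (0) + 2·(0) − (0) = -1
  T: (-2) − (0) − (-3) + 2·(-1) − (1) = -2
  Θ: (0) − (0) − (-1) + 2·(0) − (0) = 1
So the dimensions are [M⁻¹ L⁻¹ T⁻² Θ].

M: -1, L: -1, T: -2, Θ: 1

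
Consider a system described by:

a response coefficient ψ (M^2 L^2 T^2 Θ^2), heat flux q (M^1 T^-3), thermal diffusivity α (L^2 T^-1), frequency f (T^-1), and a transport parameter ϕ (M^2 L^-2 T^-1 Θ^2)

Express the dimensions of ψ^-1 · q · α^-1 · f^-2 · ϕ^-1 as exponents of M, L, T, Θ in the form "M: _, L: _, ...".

M: -3, L: -2, T: -1, Θ: -4

Collect each base-dimension exponent across the product:
  M: −(2) + (1) − (0) − 2·(0) − (2) = -3
  L: −(2) + (0) − (2) − 2·(0) − (-2) = -2
  T: −(2) + (-3) − (-1) − 2·(-1) − (-1) = -1
  Θ: −(2) + (0) − (0) − 2·(0) − (2) = -4
So the dimensions are [M⁻³ L⁻² T⁻¹ Θ⁻⁴].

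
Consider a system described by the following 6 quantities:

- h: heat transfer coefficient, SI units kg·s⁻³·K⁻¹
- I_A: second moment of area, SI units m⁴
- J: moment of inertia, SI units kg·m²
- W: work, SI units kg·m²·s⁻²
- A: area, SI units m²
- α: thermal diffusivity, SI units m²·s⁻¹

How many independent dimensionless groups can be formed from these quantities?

2

There are 6 variables and 4 base dimensions (M, L, T, Θ).
The dimension matrix has rank 4.
Independent dimensionless groups: 6 − 4 = 2.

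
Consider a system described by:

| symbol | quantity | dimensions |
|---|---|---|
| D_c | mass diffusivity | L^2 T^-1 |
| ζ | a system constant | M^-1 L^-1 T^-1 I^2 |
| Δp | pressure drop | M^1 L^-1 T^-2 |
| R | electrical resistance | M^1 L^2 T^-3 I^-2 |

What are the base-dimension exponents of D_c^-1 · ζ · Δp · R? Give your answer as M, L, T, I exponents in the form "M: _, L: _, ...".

M: 1, L: -2, T: -5, I: 0

Collect each base-dimension exponent across the product:
  M: −(0) + (-1) + (1) + (1) = 1
  L: −(2) + (-1) + (-1) + (2) = -2
  T: −(-1) + (-1) + (-2) + (-3) = -5
  I: −(0) + (2) + (0) + (-2) = 0
So the dimensions are [M L⁻² T⁻⁵].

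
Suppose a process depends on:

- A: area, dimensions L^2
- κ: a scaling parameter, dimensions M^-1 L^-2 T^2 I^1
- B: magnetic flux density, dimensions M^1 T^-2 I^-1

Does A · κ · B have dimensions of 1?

yes

Sum the exponent of each base dimension across the product:
  M: [A]_M + [κ]_M + [B]_M = (0) + (-1) + (1) = 0
  L: [A]_L + [κ]_L + [B]_L = (2) + (-2) + (0) = 0
  T: [A]_T + [κ]_T + [B]_T = (0) + (2) + (-2) = 0
  I: [A]_I + [κ]_I + [B]_I = (0) + (1) + (-1) = 0
All base exponents vanish — dimensionless.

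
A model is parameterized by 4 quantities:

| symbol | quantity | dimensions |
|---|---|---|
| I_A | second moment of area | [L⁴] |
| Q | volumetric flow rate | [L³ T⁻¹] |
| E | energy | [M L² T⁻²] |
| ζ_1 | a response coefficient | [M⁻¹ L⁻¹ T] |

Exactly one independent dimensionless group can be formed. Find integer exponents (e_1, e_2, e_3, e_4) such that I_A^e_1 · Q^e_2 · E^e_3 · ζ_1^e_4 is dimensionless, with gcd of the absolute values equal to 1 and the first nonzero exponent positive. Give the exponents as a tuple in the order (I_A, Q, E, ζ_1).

M: e_1·(0) + e_2·(0) + e_3·(1) + e_4·(-1) = 0
L: e_1·(4) + e_2·(3) + e_3·(2) + e_4·(-1) = 0
T: e_1·(0) + e_2·(-1) + e_3·(-2) + e_4·(1) = 0
Solving this homogeneous linear system for the smallest-integer solution (first nonzero entry positive) gives (1, -2, 2, 2).

(1, -2, 2, 2)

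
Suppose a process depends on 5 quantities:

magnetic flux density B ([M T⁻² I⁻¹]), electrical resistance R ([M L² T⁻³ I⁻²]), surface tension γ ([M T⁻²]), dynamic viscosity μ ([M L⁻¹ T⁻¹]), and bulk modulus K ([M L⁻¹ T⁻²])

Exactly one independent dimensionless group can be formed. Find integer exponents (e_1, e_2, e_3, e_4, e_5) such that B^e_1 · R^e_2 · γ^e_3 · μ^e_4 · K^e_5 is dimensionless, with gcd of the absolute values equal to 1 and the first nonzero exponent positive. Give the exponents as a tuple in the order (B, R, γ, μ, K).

(2, -1, 1, -1, -1)

M: e_1·(1) + e_2·(1) + e_3·(1) + e_4·(1) + e_5·(1) = 0
L: e_1·(0) + e_2·(2) + e_3·(0) + e_4·(-1) + e_5·(-1) = 0
T: e_1·(-2) + e_2·(-3) + e_3·(-2) + e_4·(-1) + e_5·(-2) = 0
I: e_1·(-1) + e_2·(-2) + e_3·(0) + e_4·(0) + e_5·(0) = 0
Solving this homogeneous linear system for the smallest-integer solution (first nonzero entry positive) gives (2, -1, 1, -1, -1).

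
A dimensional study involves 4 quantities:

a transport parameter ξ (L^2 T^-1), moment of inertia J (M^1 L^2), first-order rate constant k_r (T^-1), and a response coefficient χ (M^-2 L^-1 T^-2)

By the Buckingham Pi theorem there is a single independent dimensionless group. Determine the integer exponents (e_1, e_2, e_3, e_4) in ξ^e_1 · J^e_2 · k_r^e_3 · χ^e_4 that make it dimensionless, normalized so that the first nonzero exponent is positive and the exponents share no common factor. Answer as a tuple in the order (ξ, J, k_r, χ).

(3, -4, 1, -2)

M: e_1·(0) + e_2·(1) + e_3·(0) + e_4·(-2) = 0
L: e_1·(2) + e_2·(2) + e_3·(0) + e_4·(-1) = 0
T: e_1·(-1) + e_2·(0) + e_3·(-1) + e_4·(-2) = 0
Solving this homogeneous linear system for the smallest-integer solution (first nonzero entry positive) gives (3, -4, 1, -2).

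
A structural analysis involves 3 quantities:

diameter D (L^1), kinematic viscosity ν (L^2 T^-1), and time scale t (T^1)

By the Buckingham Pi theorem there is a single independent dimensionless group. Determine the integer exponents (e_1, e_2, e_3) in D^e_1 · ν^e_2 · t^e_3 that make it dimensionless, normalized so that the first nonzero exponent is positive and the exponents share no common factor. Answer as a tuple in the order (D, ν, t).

(2, -1, -1)

L: e_1·(1) + e_2·(2) + e_3·(0) = 0
T: e_1·(0) + e_2·(-1) + e_3·(1) = 0
Solving this homogeneous linear system for the smallest-integer solution (first nonzero entry positive) gives (2, -1, -1).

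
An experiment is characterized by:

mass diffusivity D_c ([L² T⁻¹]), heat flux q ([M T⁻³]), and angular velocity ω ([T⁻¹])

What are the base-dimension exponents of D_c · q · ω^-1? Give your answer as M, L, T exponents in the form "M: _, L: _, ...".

M: 1, L: 2, T: -3

Collect each base-dimension exponent across the product:
  M: (0) + (1) − (0) = 1
  L: (2) + (0) − (0) = 2
  T: (-1) + (-3) − (-1) = -3
So the dimensions are [M L² T⁻³].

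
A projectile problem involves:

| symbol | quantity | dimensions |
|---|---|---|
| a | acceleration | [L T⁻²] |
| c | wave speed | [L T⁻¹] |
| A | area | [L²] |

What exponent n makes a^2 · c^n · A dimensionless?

-4

Balance the L exponent: (1)·n from c, plus 2·(1) + (2) = 4 from the rest, must sum to zero.
n + 4 = 0, so n = -4.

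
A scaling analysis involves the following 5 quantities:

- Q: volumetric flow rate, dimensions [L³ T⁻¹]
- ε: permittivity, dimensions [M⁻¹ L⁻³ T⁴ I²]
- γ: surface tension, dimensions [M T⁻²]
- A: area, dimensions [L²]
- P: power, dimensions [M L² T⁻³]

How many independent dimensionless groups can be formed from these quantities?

There are 5 variables and 4 base dimensions (M, L, T, I).
The dimension matrix has rank 4.
Independent dimensionless groups: 5 − 4 = 1.

1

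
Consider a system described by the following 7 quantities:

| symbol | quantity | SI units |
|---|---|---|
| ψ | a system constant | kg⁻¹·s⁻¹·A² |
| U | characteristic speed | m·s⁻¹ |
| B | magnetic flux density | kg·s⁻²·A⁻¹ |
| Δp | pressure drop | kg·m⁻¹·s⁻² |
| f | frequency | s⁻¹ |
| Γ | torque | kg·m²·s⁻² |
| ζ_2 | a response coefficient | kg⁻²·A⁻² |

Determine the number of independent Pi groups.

3

There are 7 variables and 4 base dimensions (M, L, T, I).
The dimension matrix has rank 4.
Independent dimensionless groups: 7 − 4 = 3.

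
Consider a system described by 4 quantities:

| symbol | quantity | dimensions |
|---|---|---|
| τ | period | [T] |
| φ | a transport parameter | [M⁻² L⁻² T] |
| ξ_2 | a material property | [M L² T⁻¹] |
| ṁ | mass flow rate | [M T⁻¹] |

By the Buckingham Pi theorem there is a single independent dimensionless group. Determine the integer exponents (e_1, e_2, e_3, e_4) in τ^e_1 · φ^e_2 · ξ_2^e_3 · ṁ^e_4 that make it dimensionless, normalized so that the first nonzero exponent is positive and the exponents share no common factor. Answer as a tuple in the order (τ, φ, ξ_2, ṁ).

M: e_1·(0) + e_2·(-2) + e_3·(1) + e_4·(1) = 0
L: e_1·(0) + e_2·(-2) + e_3·(2) + e_4·(0) = 0
T: e_1·(1) + e_2·(1) + e_3·(-1) + e_4·(-1) = 0
Solving this homogeneous linear system for the smallest-integer solution (first nonzero entry positive) gives (1, 1, 1, 1).

(1, 1, 1, 1)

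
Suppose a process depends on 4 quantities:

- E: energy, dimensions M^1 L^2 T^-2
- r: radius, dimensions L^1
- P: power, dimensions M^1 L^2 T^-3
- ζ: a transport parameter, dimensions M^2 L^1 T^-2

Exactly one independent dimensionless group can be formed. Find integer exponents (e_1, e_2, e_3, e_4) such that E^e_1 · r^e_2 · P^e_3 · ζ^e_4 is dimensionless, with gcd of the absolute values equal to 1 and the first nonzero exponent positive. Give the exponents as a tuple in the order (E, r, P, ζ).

M: e_1·(1) + e_2·(0) + e_3·(1) + e_4·(2) = 0
L: e_1·(2) + e_2·(1) + e_3·(2) + e_4·(1) = 0
T: e_1·(-2) + e_2·(0) + e_3·(-3) + e_4·(-2) = 0
Solving this homogeneous linear system for the smallest-integer solution (first nonzero entry positive) gives (4, -3, -2, -1).

(4, -3, -2, -1)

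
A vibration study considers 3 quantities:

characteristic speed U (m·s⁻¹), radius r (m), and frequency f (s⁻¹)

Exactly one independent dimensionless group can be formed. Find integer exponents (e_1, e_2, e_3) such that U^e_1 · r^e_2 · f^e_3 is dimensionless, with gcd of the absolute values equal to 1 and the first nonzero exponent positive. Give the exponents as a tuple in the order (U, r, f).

(1, -1, -1)

L: e_1·(1) + e_2·(1) + e_3·(0) = 0
T: e_1·(-1) + e_2·(0) + e_3·(-1) = 0
Solving this homogeneous linear system for the smallest-integer solution (first nonzero entry positive) gives (1, -1, -1).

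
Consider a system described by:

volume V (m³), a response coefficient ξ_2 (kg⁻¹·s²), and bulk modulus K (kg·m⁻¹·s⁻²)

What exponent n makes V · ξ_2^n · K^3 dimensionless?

Balance the M exponent: (-1)·n from ξ_2, plus (0) + 3·(1) = 3 from the rest, must sum to zero.
−n + 3 = 0, so n = 3.

3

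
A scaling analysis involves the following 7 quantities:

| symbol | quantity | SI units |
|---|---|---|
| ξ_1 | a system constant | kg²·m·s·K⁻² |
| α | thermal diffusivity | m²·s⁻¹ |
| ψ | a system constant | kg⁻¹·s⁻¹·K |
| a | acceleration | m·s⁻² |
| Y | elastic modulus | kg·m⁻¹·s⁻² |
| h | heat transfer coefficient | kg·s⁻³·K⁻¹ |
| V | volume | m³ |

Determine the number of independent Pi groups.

3

There are 7 variables and 4 base dimensions (M, L, T, Θ).
The dimension matrix has rank 4.
Independent dimensionless groups: 7 − 4 = 3.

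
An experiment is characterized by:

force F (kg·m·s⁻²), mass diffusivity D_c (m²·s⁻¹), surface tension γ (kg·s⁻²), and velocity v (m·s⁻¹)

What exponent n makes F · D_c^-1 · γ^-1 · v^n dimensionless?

1

Balance the L exponent: (1)·n from v, plus (1) − (2) − (0) = -1 from the rest, must sum to zero.
n − 1 = 0, so n = 1.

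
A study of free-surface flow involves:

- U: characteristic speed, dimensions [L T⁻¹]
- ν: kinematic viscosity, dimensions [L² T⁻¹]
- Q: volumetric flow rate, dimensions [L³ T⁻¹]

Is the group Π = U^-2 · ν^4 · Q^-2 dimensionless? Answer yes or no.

Sum the exponent of each base dimension across the product:
  L: −2·[U]_L + 4·[ν]_L − 2·[Q]_L = −2·(1) + 4·(2) − 2·(3) = 0
  T: −2·[U]_T + 4·[ν]_T − 2·[Q]_T = −2·(-1) + 4·(-1) − 2·(-1) = 0
All base exponents vanish — dimensionless.

yes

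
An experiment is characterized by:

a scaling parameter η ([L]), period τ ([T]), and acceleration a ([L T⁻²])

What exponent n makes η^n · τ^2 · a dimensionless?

-1

Balance the L exponent: (1)·n from η, plus 2·(0) + (1) = 1 from the rest, must sum to zero.
n + 1 = 0, so n = -1.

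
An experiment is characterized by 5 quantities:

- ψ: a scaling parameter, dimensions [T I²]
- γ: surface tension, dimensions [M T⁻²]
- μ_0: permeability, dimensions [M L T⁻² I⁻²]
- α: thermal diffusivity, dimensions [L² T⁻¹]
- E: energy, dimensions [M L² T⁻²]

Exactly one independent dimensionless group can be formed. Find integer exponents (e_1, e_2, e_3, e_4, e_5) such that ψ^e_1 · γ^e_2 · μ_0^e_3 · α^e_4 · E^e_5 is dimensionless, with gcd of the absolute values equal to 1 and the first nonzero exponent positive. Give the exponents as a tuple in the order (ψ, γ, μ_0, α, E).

(2, 1, 2, 2, -3)

M: e_1·(0) + e_2·(1) + e_3·(1) + e_4·(0) + e_5·(1) = 0
L: e_1·(0) + e_2·(0) + e_3·(1) + e_4·(2) + e_5·(2) = 0
T: e_1·(1) + e_2·(-2) + e_3·(-2) + e_4·(-1) + e_5·(-2) = 0
I: e_1·(2) + e_2·(0) + e_3·(-2) + e_4·(0) + e_5·(0) = 0
Solving this homogeneous linear system for the smallest-integer solution (first nonzero entry positive) gives (2, 1, 2, 2, -3).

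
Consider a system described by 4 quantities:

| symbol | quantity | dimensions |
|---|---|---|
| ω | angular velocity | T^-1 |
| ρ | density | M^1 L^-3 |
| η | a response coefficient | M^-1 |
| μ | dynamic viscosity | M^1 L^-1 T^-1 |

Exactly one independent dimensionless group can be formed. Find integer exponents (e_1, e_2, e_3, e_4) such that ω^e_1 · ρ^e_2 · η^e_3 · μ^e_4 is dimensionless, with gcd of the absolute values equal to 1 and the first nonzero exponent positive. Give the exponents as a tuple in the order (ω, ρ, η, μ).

M: e_1·(0) + e_2·(1) + e_3·(-1) + e_4·(1) = 0
L: e_1·(0) + e_2·(-3) + e_3·(0) + e_4·(-1) = 0
T: e_1·(-1) + e_2·(0) + e_3·(0) + e_4·(-1) = 0
Solving this homogeneous linear system for the smallest-integer solution (first nonzero entry positive) gives (3, 1, -2, -3).

(3, 1, -2, -3)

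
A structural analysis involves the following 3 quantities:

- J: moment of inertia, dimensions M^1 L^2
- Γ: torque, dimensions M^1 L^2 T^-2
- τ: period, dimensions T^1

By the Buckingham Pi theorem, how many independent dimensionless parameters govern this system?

There are 3 variables and 3 base dimensions (M, L, T).
The dimension matrix has rank 2 (less than 3: the dimension vectors are linearly dependent).
Independent dimensionless groups: 3 − 2 = 1.

1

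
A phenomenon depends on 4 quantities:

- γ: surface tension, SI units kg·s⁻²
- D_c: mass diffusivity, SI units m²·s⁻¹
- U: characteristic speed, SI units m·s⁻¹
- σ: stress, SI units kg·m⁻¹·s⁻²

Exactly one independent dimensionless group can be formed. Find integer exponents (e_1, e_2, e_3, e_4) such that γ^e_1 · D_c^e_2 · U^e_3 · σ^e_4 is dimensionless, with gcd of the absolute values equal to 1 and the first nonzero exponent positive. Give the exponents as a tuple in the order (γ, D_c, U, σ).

M: e_1·(1) + e_2·(0) + e_3·(0) + e_4·(1) = 0
L: e_1·(0) + e_2·(2) + e_3·(1) + e_4·(-1) = 0
T: e_1·(-2) + e_2·(-1) + e_3·(-1) + e_4·(-2) = 0
Solving this homogeneous linear system for the smallest-integer solution (first nonzero entry positive) gives (1, -1, 1, -1).

(1, -1, 1, -1)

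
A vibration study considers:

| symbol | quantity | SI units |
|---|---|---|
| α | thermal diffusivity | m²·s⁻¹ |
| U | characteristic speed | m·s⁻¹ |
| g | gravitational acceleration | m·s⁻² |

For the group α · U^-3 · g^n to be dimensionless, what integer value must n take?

Balance the L exponent: (1)·n from g, plus (2) − 3·(1) = -1 from the rest, must sum to zero.
n − 1 = 0, so n = 1.

1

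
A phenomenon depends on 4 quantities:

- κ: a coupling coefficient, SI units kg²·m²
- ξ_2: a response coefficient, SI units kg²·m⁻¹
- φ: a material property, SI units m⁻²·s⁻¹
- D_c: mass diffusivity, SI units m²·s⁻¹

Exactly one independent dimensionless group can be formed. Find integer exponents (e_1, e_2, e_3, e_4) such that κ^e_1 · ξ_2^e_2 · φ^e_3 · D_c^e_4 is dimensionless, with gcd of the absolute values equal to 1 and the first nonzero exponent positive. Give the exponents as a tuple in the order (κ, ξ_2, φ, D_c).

M: e_1·(2) + e_2·(2) + e_3·(0) + e_4·(0) = 0
L: e_1·(2) + e_2·(-1) + e_3·(-2) + e_4·(2) = 0
T: e_1·(0) + e_2·(0) + e_3·(-1) + e_4·(-1) = 0
Solving this homogeneous linear system for the smallest-integer solution (first nonzero entry positive) gives (4, -4, 3, -3).

(4, -4, 3, -3)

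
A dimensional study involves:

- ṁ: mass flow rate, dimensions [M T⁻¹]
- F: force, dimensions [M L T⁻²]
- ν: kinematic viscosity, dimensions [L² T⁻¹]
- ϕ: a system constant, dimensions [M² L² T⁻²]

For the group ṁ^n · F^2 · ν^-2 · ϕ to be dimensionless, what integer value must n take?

Balance the M exponent: (1)·n from ṁ, plus 2·(1) − 2·(0) + (2) = 4 from the rest, must sum to zero.
n + 4 = 0, so n = -4.

-4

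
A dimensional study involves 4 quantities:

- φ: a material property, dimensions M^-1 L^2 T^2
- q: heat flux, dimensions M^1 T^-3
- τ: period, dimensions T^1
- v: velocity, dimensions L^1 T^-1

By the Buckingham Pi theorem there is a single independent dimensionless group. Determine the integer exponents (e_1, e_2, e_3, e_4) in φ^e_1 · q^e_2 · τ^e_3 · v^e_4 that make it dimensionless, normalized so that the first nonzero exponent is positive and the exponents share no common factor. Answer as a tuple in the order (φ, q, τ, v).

(1, 1, -1, -2)

M: e_1·(-1) + e_2·(1) + e_3·(0) + e_4·(0) = 0
L: e_1·(2) + e_2·(0) + e_3·(0) + e_4·(1) = 0
T: e_1·(2) + e_2·(-3) + e_3·(1) + e_4·(-1) = 0
Solving this homogeneous linear system for the smallest-integer solution (first nonzero entry positive) gives (1, 1, -1, -2).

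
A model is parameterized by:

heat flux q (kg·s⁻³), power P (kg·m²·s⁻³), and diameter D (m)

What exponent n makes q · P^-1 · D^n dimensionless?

Balance the L exponent: (1)·n from D, plus (0) − (2) = -2 from the rest, must sum to zero.
n − 2 = 0, so n = 2.

2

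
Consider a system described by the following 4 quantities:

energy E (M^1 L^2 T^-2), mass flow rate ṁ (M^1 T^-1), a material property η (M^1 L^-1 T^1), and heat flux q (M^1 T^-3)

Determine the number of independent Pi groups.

There are 4 variables and 3 base dimensions (M, L, T).
The dimension matrix has rank 3.
Independent dimensionless groups: 4 − 3 = 1.

1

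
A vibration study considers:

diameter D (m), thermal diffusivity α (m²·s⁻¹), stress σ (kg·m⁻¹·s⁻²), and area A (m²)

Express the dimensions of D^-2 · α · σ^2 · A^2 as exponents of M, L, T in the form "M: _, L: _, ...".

Collect each base-dimension exponent across the product:
  M: −2·(0) + (0) + 2·(1) + 2·(0) = 2
  L: −2·(1) + (2) + 2·(-1) + 2·(2) = 2
  T: −2·(0) + (-1) + 2·(-2) + 2·(0) = -5
So the dimensions are [M² L² T⁻⁵].

M: 2, L: 2, T: -5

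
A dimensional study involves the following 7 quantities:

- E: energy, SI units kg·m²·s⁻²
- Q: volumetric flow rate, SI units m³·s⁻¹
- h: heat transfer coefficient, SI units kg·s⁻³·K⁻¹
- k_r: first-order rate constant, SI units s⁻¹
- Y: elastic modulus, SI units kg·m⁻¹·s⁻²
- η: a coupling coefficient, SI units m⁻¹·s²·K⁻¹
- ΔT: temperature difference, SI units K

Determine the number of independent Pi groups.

There are 7 variables and 4 base dimensions (M, L, T, Θ).
The dimension matrix has rank 4.
Independent dimensionless groups: 7 − 4 = 3.

3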